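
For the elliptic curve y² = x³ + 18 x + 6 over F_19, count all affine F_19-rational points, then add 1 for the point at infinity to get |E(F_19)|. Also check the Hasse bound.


Affine points = {(0, 5), (0, 14), (1, 5), (1, 14), (3, 7), (3, 12), (4, 3), (4, 16), (6, 8), (6, 11), (7, 0), (8, 4), (8, 15), (9, 2), (9, 17), (13, 9), (13, 10), (14, 0), (16, 1), (16, 18), (17, 0), (18, 5), (18, 14)}; affine count = 23; |E(F_19)| = 24.

Discriminant check: Δ ∝ 4a³ + 27b² = 4·18³ + 27·6² = 4·5832 + 27·36 ≡ 18 (mod 19). Nonzero ⇒ E is nonsingular.
For each x ∈ F_19, compute rhs = x³ + 18·x + 6 mod 19, then count y ∈ F_19 with y² ≡ rhs.
  x = 0: rhs = 6, matching y values: 5, 14 (2 points).
  x = 1: rhs = 6, matching y values: 5, 14 (2 points).
  x = 2: rhs = 12, matching y values: none (0 points).
  x = 3: rhs = 11, matching y values: 7, 12 (2 points).
  x = 4: rhs = 9, matching y values: 3, 16 (2 points).
  x = 5: rhs = 12, matching y values: none (0 points).
  x = 6: rhs = 7, matching y values: 8, 11 (2 points).
  x = 7: rhs = 0, matching y values: 0 (1 points).
  x = 8: rhs = 16, matching y values: 4, 15 (2 points).
  x = 9: rhs = 4, matching y values: 2, 17 (2 points).
  x = 10: rhs = 8, matching y values: none (0 points).
  x = 11: rhs = 15, matching y values: none (0 points).
  x = 12: rhs = 12, matching y values: none (0 points).
  x = 13: rhs = 5, matching y values: 9, 10 (2 points).
  x = 14: rhs = 0, matching y values: 0 (1 points).
  x = 15: rhs = 3, matching y values: none (0 points).
  x = 16: rhs = 1, matching y values: 1, 18 (2 points).
  x = 17: rhs = 0, matching y values: 0 (1 points).
  x = 18: rhs = 6, matching y values: 5, 14 (2 points).
Total affine count: 23.
Full point count |E(F_19)| = 23 + 1 = 24.
Hasse bound: |24 − (19+1)| = |4| = 4 ≤ 2√19 ≈ 8.7178 ✓.


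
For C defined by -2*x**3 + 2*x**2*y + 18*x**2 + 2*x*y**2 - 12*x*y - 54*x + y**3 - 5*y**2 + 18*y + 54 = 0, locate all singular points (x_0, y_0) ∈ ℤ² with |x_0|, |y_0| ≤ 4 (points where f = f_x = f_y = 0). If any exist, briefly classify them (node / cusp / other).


Singular points: {(3, 0)}; classification: cusp.

Compute partial derivatives:
  f_x = -6*x**2 + 4*x*y + 36*x + 2*y**2 - 12*y - 54.
  f_y = 2*x**2 + 4*x*y - 12*x + 3*y**2 - 10*y + 18.
Scan x_0 ∈ {−4, ..., 4}. For each x_0, f_y(x_0, y) is a polynomial in y; find its integer roots y ∈ {−4, ..., 4}, then test f_x and f at those candidates.
  x = -4: f_y(-4, y) = 3*y**2 - 26*y + 98; no integer root y with |y| ≤ 4.
  x = -3: f_y(-3, y) = 3*y**2 - 22*y + 72; no integer root y with |y| ≤ 4.
  x = -2: f_y(-2, y) = 3*y**2 - 18*y + 50; no integer root y with |y| ≤ 4.
  x = -1: f_y(-1, y) = 3*y**2 - 14*y + 32; no integer root y with |y| ≤ 4.
  x = 0: f_y(0, y) = 3*y**2 - 10*y + 18; no integer root y with |y| ≤ 4.
  x = 1: f_y(1, y) = 3*y**2 - 6*y + 8; no integer root y with |y| ≤ 4.
  x = 2: f_y(2, y) = 3*y**2 - 2*y + 2; no integer root y with |y| ≤ 4.
  x = 3: f_y(3, y) = 3*y**2 + 2*y; vanishes at y ∈ {0}. (3, 0): f_x = 0, f = 0 — SINGULAR.
  x = 4: f_y(4, y) = 3*y**2 + 6*y + 2; no integer root y with |y| ≤ 4.
Only singular point on the grid: (3, 0).
Classify: substitute x = 3 + u, y = 0 + v and expand: f = -2*u**3 + 2*u**2*v + 2*u*v**2 + v**3 + v**2.
No constant or linear terms (consistent with a singular point). Quadratic part: v**2. Cubic part: -2*u**3 + 2*u**2*v + 2*u*v**2 + v**3.
The quadratic part v**2 is a perfect square, so there is a single (double) tangent line v = 0, i.e. y = 0. Restricting the cubic part to that line (v = 0) leaves -2*u**3 ≠ 0, so f is not divisible by v and the branch is v² ≈ 2*u**3 to lowest order — this is a cusp.
Classification: cusp.


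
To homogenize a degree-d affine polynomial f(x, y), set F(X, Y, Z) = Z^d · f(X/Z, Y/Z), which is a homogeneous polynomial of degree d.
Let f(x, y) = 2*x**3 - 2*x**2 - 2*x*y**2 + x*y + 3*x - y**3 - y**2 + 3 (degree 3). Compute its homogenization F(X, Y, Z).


F(X, Y, Z) = 2*X**3 - 2*X**2*Z - 2*X*Y**2 + X*Y*Z + 3*X*Z**2 - Y**3 - Y**2*Z + 3*Z**3

deg(f) = 3.
Substitute x = X/Z, y = Y/Z into f, then multiply by Z^3.
  monomial 2·x^3·y^0 ↦ 2·X^3·Y^0·Z^0.
  monomial -2·x^2·y^0 ↦ -2·X^2·Y^0·Z^1.
  monomial -2·x^1·y^2 ↦ -2·X^1·Y^2·Z^0.
  monomial 1·x^1·y^1 ↦ 1·X^1·Y^1·Z^1.
  monomial 3·x^1·y^0 ↦ 3·X^1·Y^0·Z^2.
  monomial -1·x^0·y^3 ↦ -1·X^0·Y^3·Z^0.
  monomial -1·x^0·y^2 ↦ -1·X^0·Y^2·Z^1.
  monomial 3·x^0·y^0 ↦ 3·X^0·Y^0·Z^3.
Collecting: F(X, Y, Z) = 2*X**3 - 2*X**2*Z - 2*X*Y**2 + X*Y*Z + 3*X*Z**2 - Y**3 - Y**2*Z + 3*Z**3.


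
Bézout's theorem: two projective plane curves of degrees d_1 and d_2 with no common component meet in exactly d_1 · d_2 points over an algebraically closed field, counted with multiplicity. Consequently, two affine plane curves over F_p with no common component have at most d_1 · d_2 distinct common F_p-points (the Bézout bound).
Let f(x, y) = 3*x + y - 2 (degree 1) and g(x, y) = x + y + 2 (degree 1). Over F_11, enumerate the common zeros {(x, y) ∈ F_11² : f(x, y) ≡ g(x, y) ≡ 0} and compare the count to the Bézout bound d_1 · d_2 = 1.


Common zeros: {(2, 7)}; count = 1; Bézout bound = 1.

deg(f) = 1, deg(g) = 1, so Bézout bound = 1.
Scan x ∈ F_11. For each x, list the y ∈ F_11 with f(x, y) ≡ 0 and those with g(x, y) ≡ 0 (mod 11); the common zeros in that column are the intersection.
  x = 0: f ≡ 0 at y ∈ {2}; g ≡ 0 at y ∈ {9}; common: ∅.
  x = 1: f ≡ 0 at y ∈ {10}; g ≡ 0 at y ∈ {8}; common: ∅.
  x = 2: f ≡ 0 at y ∈ {7}; g ≡ 0 at y ∈ {7}; common: {7}.
  x = 3: f ≡ 0 at y ∈ {4}; g ≡ 0 at y ∈ {6}; common: ∅.
  x = 4: f ≡ 0 at y ∈ {1}; g ≡ 0 at y ∈ {5}; common: ∅.
  x = 5: f ≡ 0 at y ∈ {9}; g ≡ 0 at y ∈ {4}; common: ∅.
  x = 6: f ≡ 0 at y ∈ {6}; g ≡ 0 at y ∈ {3}; common: ∅.
  x = 7: f ≡ 0 at y ∈ {3}; g ≡ 0 at y ∈ {2}; common: ∅.
  x = 8: f ≡ 0 at y ∈ {0}; g ≡ 0 at y ∈ {1}; common: ∅.
  x = 9: f ≡ 0 at y ∈ {8}; g ≡ 0 at y ∈ {0}; common: ∅.
  x = 10: f ≡ 0 at y ∈ {5}; g ≡ 0 at y ∈ {10}; common: ∅.
Collecting: common zeros = {(2, 7)}, so the count is 1.
Comparison with the Bézout bound: 1 ≤ 1 = deg(f)·deg(g), as expected for curves with no common component (the bound is attained).


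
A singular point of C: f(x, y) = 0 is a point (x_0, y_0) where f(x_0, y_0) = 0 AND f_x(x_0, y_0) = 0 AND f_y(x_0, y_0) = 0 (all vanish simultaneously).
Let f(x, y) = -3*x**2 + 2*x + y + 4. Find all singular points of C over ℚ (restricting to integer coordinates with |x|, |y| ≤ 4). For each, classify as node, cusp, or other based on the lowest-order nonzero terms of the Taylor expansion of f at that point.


No singular points in the scanned grid; C is smooth there.

Compute partial derivatives:
  f_x = 2 - 6*x.
  f_y = 1.
f_y = 1 is a nonzero constant, so f_y never vanishes: no point (x, y) can satisfy f = f_x = f_y = 0. In particular no (x, y) ∈ {−4, ..., 4}² is singular; the curve is smooth.


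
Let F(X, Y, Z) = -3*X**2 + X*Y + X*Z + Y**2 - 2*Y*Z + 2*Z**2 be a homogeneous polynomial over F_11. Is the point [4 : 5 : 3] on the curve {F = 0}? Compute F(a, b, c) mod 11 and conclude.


F(4,5,3) ≡ 8 (mod 11); P is NOT on the curve.

Evaluate F(4, 5, 3) term-by-term (mod 11).
  -3*X**2 ↦ -3·16·1·1 = -48
  X*Y ↦ 1·4·5·1 = 20
  X*Z ↦ 1·4·1·3 = 12
  Y**2 ↦ 1·1·25·1 = 25
  -2*Y*Z ↦ -2·1·5·3 = -30
  2*Z**2 ↦ 2·1·1·9 = 18
Sum: F(4, 5, 3) = (-48) + (20) + (12) + (25) + (-30) + (18) = -3.
Reducing mod 11: -3 ≡ 8 (mod 11).
Since F(a, b, c) ≡ 8 ≠ 0 (mod 11), P does NOT lie on the curve.


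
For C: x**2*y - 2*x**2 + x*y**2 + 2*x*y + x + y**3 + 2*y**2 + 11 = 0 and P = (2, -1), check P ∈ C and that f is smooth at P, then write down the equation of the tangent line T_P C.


Tangent line at P: -12*x + 3*y + 27 = 0.

Step 1: f(2, -1) = 0, so P lies on C.
Step 2: partial derivatives
  f_x(x, y) = 2*x*y - 4*x + y**2 + 2*y + 1, f_y(x, y) = x**2 + 2*x*y + 2*x + 3*y**2 + 4*y.
  f_x(P) = -12, f_y(P) = 3 (gradient nonzero, so P is smooth).
Step 3: tangent line at P: -12·(x − 2) + 3·(y − -1) = 0.
Expanding: -12*x + 3*y + 27 = 0.


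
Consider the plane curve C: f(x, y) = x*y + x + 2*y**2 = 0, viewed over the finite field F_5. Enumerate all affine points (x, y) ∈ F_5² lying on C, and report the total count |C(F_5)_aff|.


Affine F_5-points: {(0, 0), (3, 3), (4, 1), (4, 2)}; count = 4.

For each of the 25 pairs (x, y) ∈ F_5², evaluate f(x, y) mod 5. Record the zeros.
  x = 0: [0↦0, 1↦2, 2↦3, 3↦3, 4↦2]  zeros at y ∈ {0}
  x = 1: [0↦1, 1↦4, 2↦1, 3↦2, 4↦2]  zeros at y ∈ ∅
  x = 2: [0↦2, 1↦1, 2↦4, 3↦1, 4↦2]  zeros at y ∈ ∅
  x = 3: [0↦3, 1↦3, 2↦2, 3↦0, 4↦2]  zeros at y ∈ {3}
  x = 4: [0↦4, 1↦0, 2↦0, 3↦4, 4↦2]  zeros at y ∈ {1, 2}
Collecting zeros: affine points = {(0, 0), (3, 3), (4, 1), (4, 2)}.
Total count |C(F_5)_aff| = 4.


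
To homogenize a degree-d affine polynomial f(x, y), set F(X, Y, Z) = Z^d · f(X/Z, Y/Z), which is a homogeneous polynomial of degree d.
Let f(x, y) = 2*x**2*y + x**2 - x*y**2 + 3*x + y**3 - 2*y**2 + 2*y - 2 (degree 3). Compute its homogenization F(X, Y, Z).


F(X, Y, Z) = 2*X**2*Y + X**2*Z - X*Y**2 + 3*X*Z**2 + Y**3 - 2*Y**2*Z + 2*Y*Z**2 - 2*Z**3

deg(f) = 3.
Substitute x = X/Z, y = Y/Z into f, then multiply by Z^3.
  monomial 2·x^2·y^1 ↦ 2·X^2·Y^1·Z^0.
  monomial 1·x^2·y^0 ↦ 1·X^2·Y^0·Z^1.
  monomial -1·x^1·y^2 ↦ -1·X^1·Y^2·Z^0.
  monomial 3·x^1·y^0 ↦ 3·X^1·Y^0·Z^2.
  monomial 1·x^0·y^3 ↦ 1·X^0·Y^3·Z^0.
  monomial -2·x^0·y^2 ↦ -2·X^0·Y^2·Z^1.
  monomial 2·x^0·y^1 ↦ 2·X^0·Y^1·Z^2.
  monomial -2·x^0·y^0 ↦ -2·X^0·Y^0·Z^3.
Collecting: F(X, Y, Z) = 2*X**2*Y + X**2*Z - X*Y**2 + 3*X*Z**2 + Y**3 - 2*Y**2*Z + 2*Y*Z**2 - 2*Z**3.


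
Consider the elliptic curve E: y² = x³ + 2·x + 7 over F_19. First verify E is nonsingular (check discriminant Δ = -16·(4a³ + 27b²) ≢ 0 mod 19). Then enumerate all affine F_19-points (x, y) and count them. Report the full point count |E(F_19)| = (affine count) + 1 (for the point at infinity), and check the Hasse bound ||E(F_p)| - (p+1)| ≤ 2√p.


Affine points = {(0, 8), (0, 11), (2, 0), (5, 3), (5, 16), (6, 8), (6, 11), (10, 1), (10, 18), (11, 7), (11, 12), (12, 7), (12, 12), (13, 8), (13, 11), (14, 9), (14, 10), (15, 7), (15, 12), (18, 2), (18, 17)}; affine count = 21; |E(F_19)| = 22.

Discriminant check: Δ ∝ 4a³ + 27b² = 4·2³ + 27·7² = 4·8 + 27·49 ≡ 6 (mod 19). Nonzero ⇒ E is nonsingular.
For each x ∈ F_19, compute rhs = x³ + 2·x + 7 mod 19, then count y ∈ F_19 with y² ≡ rhs.
  x = 0: rhs = 7, matching y values: 8, 11 (2 points).
  x = 1: rhs = 10, matching y values: none (0 points).
  x = 2: rhs = 0, matching y values: 0 (1 points).
  x = 3: rhs = 2, matching y values: none (0 points).
  x = 4: rhs = 3, matching y values: none (0 points).
  x = 5: rhs = 9, matching y values: 3, 16 (2 points).
  x = 6: rhs = 7, matching y values: 8, 11 (2 points).
  x = 7: rhs = 3, matching y values: none (0 points).
  x = 8: rhs = 3, matching y values: none (0 points).
  x = 9: rhs = 13, matching y values: none (0 points).
  x = 10: rhs = 1, matching y values: 1, 18 (2 points).
  x = 11: rhs = 11, matching y values: 7, 12 (2 points).
  x = 12: rhs = 11, matching y values: 7, 12 (2 points).
  x = 13: rhs = 7, matching y values: 8, 11 (2 points).
  x = 14: rhs = 5, matching y values: 9, 10 (2 points).
  x = 15: rhs = 11, matching y values: 7, 12 (2 points).
  x = 16: rhs = 12, matching y values: none (0 points).
  x = 17: rhs = 14, matching y values: none (0 points).
  x = 18: rhs = 4, matching y values: 2, 17 (2 points).
Total affine count: 21.
Full point count |E(F_19)| = 21 + 1 = 22.
Hasse bound: |22 − (19+1)| = |2| = 2 ≤ 2√19 ≈ 8.7178 ✓.


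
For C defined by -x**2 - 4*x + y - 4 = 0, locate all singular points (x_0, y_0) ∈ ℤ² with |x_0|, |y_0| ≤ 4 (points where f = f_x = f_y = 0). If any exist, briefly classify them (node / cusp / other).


No singular points in the scanned grid; C is smooth there.

Compute partial derivatives:
  f_x = -2*x - 4.
  f_y = 1.
f_y = 1 is a nonzero constant, so f_y never vanishes: no point (x, y) can satisfy f = f_x = f_y = 0. In particular no (x, y) ∈ {−4, ..., 4}² is singular; the curve is smooth.


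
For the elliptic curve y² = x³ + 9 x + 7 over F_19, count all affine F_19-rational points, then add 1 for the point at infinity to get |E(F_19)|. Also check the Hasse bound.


Affine points = {(0, 8), (0, 11), (1, 6), (1, 13), (3, 2), (3, 17), (5, 5), (5, 14), (6, 7), (6, 12), (9, 0), (12, 0), (17, 0), (18, 4), (18, 15)}; affine count = 15; |E(F_19)| = 16.

Discriminant check: Δ ∝ 4a³ + 27b² = 4·9³ + 27·7² = 4·729 + 27·49 ≡ 2 (mod 19). Nonzero ⇒ E is nonsingular.
For each x ∈ F_19, compute rhs = x³ + 9·x + 7 mod 19, then count y ∈ F_19 with y² ≡ rhs.
  x = 0: rhs = 7, matching y values: 8, 11 (2 points).
  x = 1: rhs = 17, matching y values: 6, 13 (2 points).
  x = 2: rhs = 14, matching y values: none (0 points).
  x = 3: rhs = 4, matching y values: 2, 17 (2 points).
  x = 4: rhs = 12, matching y values: none (0 points).
  x = 5: rhs = 6, matching y values: 5, 14 (2 points).
  x = 6: rhs = 11, matching y values: 7, 12 (2 points).
  x = 7: rhs = 14, matching y values: none (0 points).
  x = 8: rhs = 2, matching y values: none (0 points).
  x = 9: rhs = 0, matching y values: 0 (1 points).
  x = 10: rhs = 14, matching y values: none (0 points).
  x = 11: rhs = 12, matching y values: none (0 points).
  x = 12: rhs = 0, matching y values: 0 (1 points).
  x = 13: rhs = 3, matching y values: none (0 points).
  x = 14: rhs = 8, matching y values: none (0 points).
  x = 15: rhs = 2, matching y values: none (0 points).
  x = 16: rhs = 10, matching y values: none (0 points).
  x = 17: rhs = 0, matching y values: 0 (1 points).
  x = 18: rhs = 16, matching y values: 4, 15 (2 points).
Total affine count: 15.
Full point count |E(F_19)| = 15 + 1 = 16.
Hasse bound: |16 − (19+1)| = |-4| = 4 ≤ 2√19 ≈ 8.7178 ✓.


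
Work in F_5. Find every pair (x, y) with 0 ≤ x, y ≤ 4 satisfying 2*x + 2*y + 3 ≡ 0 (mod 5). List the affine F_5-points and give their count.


Affine F_5-points: {(0, 1), (1, 0), (2, 4), (3, 3), (4, 2)}; count = 5.

For each of the 25 pairs (x, y) ∈ F_5², evaluate f(x, y) mod 5. Record the zeros.
  x = 0: [0↦3, 1↦0, 2↦2, 3↦4, 4↦1]  zeros at y ∈ {1}
  x = 1: [0↦0, 1↦2, 2↦4, 3↦1, 4↦3]  zeros at y ∈ {0}
  x = 2: [0↦2, 1↦4, 2↦1, 3↦3, 4↦0]  zeros at y ∈ {4}
  x = 3: [0↦4, 1↦1, 2↦3, 3↦0, 4↦2]  zeros at y ∈ {3}
  x = 4: [0↦1, 1↦3, 2↦0, 3↦2, 4↦4]  zeros at y ∈ {2}
Collecting zeros: affine points = {(0, 1), (1, 0), (2, 4), (3, 3), (4, 2)}.
Total count |C(F_5)_aff| = 5.


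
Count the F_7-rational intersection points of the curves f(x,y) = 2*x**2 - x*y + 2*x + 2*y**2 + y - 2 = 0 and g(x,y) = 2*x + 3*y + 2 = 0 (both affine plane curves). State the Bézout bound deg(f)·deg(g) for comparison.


Common zeros: ∅; count = 0; Bézout bound = 2.

deg(f) = 2, deg(g) = 1, so Bézout bound = 2.
Scan x ∈ F_7. For each x, list the y ∈ F_7 with f(x, y) ≡ 0 and those with g(x, y) ≡ 0 (mod 7); the common zeros in that column are the intersection.
  x = 0: f ≡ 0 at y ∈ ∅; g ≡ 0 at y ∈ {4}; common: ∅.
  x = 1: f ≡ 0 at y ∈ ∅; g ≡ 0 at y ∈ {1}; common: ∅.
  x = 2: f ≡ 0 at y ∈ ∅; g ≡ 0 at y ∈ {5}; common: ∅.
  x = 3: f ≡ 0 at y ∈ ∅; g ≡ 0 at y ∈ {2}; common: ∅.
  x = 4: f ≡ 0 at y ∈ ∅; g ≡ 0 at y ∈ {6}; common: ∅.
  x = 5: f ≡ 0 at y ∈ {1}; g ≡ 0 at y ∈ {3}; common: ∅.
  x = 6: f ≡ 0 at y ∈ ∅; g ≡ 0 at y ∈ {0}; common: ∅.
Collecting: common zeros = ∅, so the count is 0.
Comparison with the Bézout bound: 0 ≤ 2 = deg(f)·deg(g), as expected for curves with no common component (the affine F_7-count falls short of the bound because intersections may lie at infinity, over extension fields, or carry multiplicity).


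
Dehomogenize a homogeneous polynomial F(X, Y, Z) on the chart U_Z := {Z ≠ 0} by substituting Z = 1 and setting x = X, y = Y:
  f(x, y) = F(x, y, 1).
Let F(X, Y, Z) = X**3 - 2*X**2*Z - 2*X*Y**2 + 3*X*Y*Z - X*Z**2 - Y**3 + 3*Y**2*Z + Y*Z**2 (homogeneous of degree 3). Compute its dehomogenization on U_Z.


f(x, y) = x**3 - 2*x**2 - 2*x*y**2 + 3*x*y - x - y**3 + 3*y**2 + y

On U_Z we set Z = 1. Each monomial c·X^i·Y^j·Z^k in F becomes c·x^i·y^j·1^k = c·x^i·y^j.
Substituting Z = 1: F(X, Y, 1) = x**3 - 2*x**2 - 2*x*y**2 + 3*x*y - x - y**3 + 3*y**2 + y.
Note: deg(f) ≤ deg(F) = 3; strict inequality happens when F is divisible by Z (lost terms).


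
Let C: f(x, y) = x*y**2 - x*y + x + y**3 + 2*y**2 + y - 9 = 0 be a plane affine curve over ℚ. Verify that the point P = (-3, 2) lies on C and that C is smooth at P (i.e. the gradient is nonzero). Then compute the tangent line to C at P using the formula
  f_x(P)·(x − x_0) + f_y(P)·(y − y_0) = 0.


Tangent line at P: 3*x + 12*y - 15 = 0.

Step 1: f(-3, 2) = 0, so P lies on C.
Step 2: partial derivatives
  f_x(x, y) = y**2 - y + 1, f_y(x, y) = 2*x*y - x + 3*y**2 + 4*y + 1.
  f_x(P) = 3, f_y(P) = 12 (gradient nonzero, so P is smooth).
Step 3: tangent line at P: 3·(x − -3) + 12·(y − 2) = 0.
Expanding: 3*x + 12*y - 15 = 0.


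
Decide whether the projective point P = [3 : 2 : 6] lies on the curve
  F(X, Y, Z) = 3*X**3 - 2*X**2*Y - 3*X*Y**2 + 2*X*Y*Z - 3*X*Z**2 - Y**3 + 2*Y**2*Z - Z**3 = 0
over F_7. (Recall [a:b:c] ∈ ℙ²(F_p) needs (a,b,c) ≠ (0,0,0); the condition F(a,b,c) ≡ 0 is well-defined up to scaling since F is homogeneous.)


F(3,2,6) ≡ 1 (mod 7); P is NOT on the curve.

Evaluate F(3, 2, 6) term-by-term (mod 7).
  3*X**3 ↦ 3·27·1·1 = 81
  -2*X**2*Y ↦ -2·9·2·1 = -36
  -3*X*Y**2 ↦ -3·3·4·1 = -36
  2*X*Y*Z ↦ 2·3·2·6 = 72
  -3*X*Z**2 ↦ -3·3·1·36 = -324
  -Y**3 ↦ -1·1·8·1 = -8
  2*Y**2*Z ↦ 2·1·4·6 = 48
  -Z**3 ↦ -1·1·1·216 = -216
Sum: F(3, 2, 6) = (81) + (-36) + (-36) + (72) + (-324) + (-8) + (48) + (-216) = -419.
Reducing mod 7: -419 ≡ 1 (mod 7).
Since F(a, b, c) ≡ 1 ≠ 0 (mod 7), P does NOT lie on the curve.


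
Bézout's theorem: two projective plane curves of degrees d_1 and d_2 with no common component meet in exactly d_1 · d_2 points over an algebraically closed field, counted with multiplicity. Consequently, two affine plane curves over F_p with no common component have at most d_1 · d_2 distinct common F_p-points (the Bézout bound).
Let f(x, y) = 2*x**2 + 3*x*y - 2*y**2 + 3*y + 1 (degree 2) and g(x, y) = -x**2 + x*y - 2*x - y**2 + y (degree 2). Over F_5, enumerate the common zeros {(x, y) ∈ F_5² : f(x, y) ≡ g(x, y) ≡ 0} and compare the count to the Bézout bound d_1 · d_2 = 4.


Common zeros: {(3, 4)}; count = 1; Bézout bound = 4.

deg(f) = 2, deg(g) = 2, so Bézout bound = 4.
Scan x ∈ F_5. For each x, list the y ∈ F_5 with f(x, y) ≡ 0 and those with g(x, y) ≡ 0 (mod 5); the common zeros in that column are the intersection.
  x = 0: f ≡ 0 at y ∈ ∅; g ≡ 0 at y ∈ {0, 1}; common: ∅.
  x = 1: f ≡ 0 at y ∈ {4}; g ≡ 0 at y ∈ ∅; common: ∅.
  x = 2: f ≡ 0 at y ∈ ∅; g ≡ 0 at y ∈ ∅; common: ∅.
  x = 3: f ≡ 0 at y ∈ {2, 4}; g ≡ 0 at y ∈ {0, 4}; common: {4}.
  x = 4: f ≡ 0 at y ∈ {2, 3}; g ≡ 0 at y ∈ {1, 4}; common: ∅.
Collecting: common zeros = {(3, 4)}, so the count is 1.
Comparison with the Bézout bound: 1 ≤ 4 = deg(f)·deg(g), as expected for curves with no common component (the affine F_5-count falls short of the bound because intersections may lie at infinity, over extension fields, or carry multiplicity).


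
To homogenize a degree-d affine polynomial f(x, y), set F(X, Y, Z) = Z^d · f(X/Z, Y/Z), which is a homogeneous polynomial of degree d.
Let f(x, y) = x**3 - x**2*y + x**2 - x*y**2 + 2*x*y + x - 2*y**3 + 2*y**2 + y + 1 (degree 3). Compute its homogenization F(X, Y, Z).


F(X, Y, Z) = X**3 - X**2*Y + X**2*Z - X*Y**2 + 2*X*Y*Z + X*Z**2 - 2*Y**3 + 2*Y**2*Z + Y*Z**2 + Z**3

deg(f) = 3.
Substitute x = X/Z, y = Y/Z into f, then multiply by Z^3.
  monomial 1·x^3·y^0 ↦ 1·X^3·Y^0·Z^0.
  monomial -1·x^2·y^1 ↦ -1·X^2·Y^1·Z^0.
  monomial 1·x^2·y^0 ↦ 1·X^2·Y^0·Z^1.
  monomial -1·x^1·y^2 ↦ -1·X^1·Y^2·Z^0.
  monomial 2·x^1·y^1 ↦ 2·X^1·Y^1·Z^1.
  monomial 1·x^1·y^0 ↦ 1·X^1·Y^0·Z^2.
  monomial -2·x^0·y^3 ↦ -2·X^0·Y^3·Z^0.
  monomial 2·x^0·y^2 ↦ 2·X^0·Y^2·Z^1.
  monomial 1·x^0·y^1 ↦ 1·X^0·Y^1·Z^2.
  monomial 1·x^0·y^0 ↦ 1·X^0·Y^0·Z^3.
Collecting: F(X, Y, Z) = X**3 - X**2*Y + X**2*Z - X*Y**2 + 2*X*Y*Z + X*Z**2 - 2*Y**3 + 2*Y**2*Z + Y*Z**2 + Z**3.


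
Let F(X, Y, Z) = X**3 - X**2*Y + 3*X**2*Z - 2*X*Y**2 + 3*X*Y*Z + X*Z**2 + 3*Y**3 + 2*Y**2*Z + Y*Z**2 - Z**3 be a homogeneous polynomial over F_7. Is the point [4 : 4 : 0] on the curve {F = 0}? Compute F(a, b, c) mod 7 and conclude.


F(4,4,0) ≡ 1 (mod 7); P is NOT on the curve.

Evaluate F(4, 4, 0) term-by-term (mod 7).
  X**3 ↦ 1·64·1·1 = 64
  -X**2*Y ↦ -1·16·4·1 = -64
  3*X**2*Z ↦ 3·16·1·0 = 0
  -2*X*Y**2 ↦ -2·4·16·1 = -128
  3*X*Y*Z ↦ 3·4·4·0 = 0
  X*Z**2 ↦ 1·4·1·0 = 0
  3*Y**3 ↦ 3·1·64·1 = 192
  2*Y**2*Z ↦ 2·1·16·0 = 0
  Y*Z**2 ↦ 1·1·4·0 = 0
  -Z**3 ↦ -1·1·1·0 = 0
Sum: F(4, 4, 0) = (64) + (-64) + (0) + (-128) + (0) + (0) + (192) + (0) + (0) + (0) = 64.
Reducing mod 7: 64 ≡ 1 (mod 7).
Since F(a, b, c) ≡ 1 ≠ 0 (mod 7), P does NOT lie on the curve.


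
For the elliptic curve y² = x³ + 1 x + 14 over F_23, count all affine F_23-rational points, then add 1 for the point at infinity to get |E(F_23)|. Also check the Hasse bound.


Affine points = {(1, 4), (1, 19), (2, 1), (2, 22), (4, 6), (4, 17), (5, 11), (5, 12), (6, 11), (6, 12), (9, 4), (9, 19), (10, 9), (10, 14), (12, 11), (12, 12), (13, 4), (13, 19), (14, 9), (14, 14), (15, 0), (16, 3), (16, 20), (21, 2), (21, 21), (22, 9), (22, 14)}; affine count = 27; |E(F_23)| = 28.

Discriminant check: Δ ∝ 4a³ + 27b² = 4·1³ + 27·14² = 4·1 + 27·196 ≡ 6 (mod 23). Nonzero ⇒ E is nonsingular.
For each x ∈ F_23, compute rhs = x³ + 1·x + 14 mod 23, then count y ∈ F_23 with y² ≡ rhs.
  x = 0: rhs = 14, matching y values: none (0 points).
  x = 1: rhs = 16, matching y values: 4, 19 (2 points).
  x = 2: rhs = 1, matching y values: 1, 22 (2 points).
  x = 3: rhs = 21, matching y values: none (0 points).
  x = 4: rhs = 13, matching y values: 6, 17 (2 points).
  x = 5: rhs = 6, matching y values: 11, 12 (2 points).
  x = 6: rhs = 6, matching y values: 11, 12 (2 points).
  x = 7: rhs = 19, matching y values: none (0 points).
  x = 8: rhs = 5, matching y values: none (0 points).
  x = 9: rhs = 16, matching y values: 4, 19 (2 points).
  x = 10: rhs = 12, matching y values: 9, 14 (2 points).
  x = 11: rhs = 22, matching y values: none (0 points).
  x = 12: rhs = 6, matching y values: 11, 12 (2 points).
  x = 13: rhs = 16, matching y values: 4, 19 (2 points).
  x = 14: rhs = 12, matching y values: 9, 14 (2 points).
  x = 15: rhs = 0, matching y values: 0 (1 points).
  x = 16: rhs = 9, matching y values: 3, 20 (2 points).
  x = 17: rhs = 22, matching y values: none (0 points).
  x = 18: rhs = 22, matching y values: none (0 points).
  x = 19: rhs = 15, matching y values: none (0 points).
  x = 20: rhs = 7, matching y values: none (0 points).
  x = 21: rhs = 4, matching y values: 2, 21 (2 points).
  x = 22: rhs = 12, matching y values: 9, 14 (2 points).
Total affine count: 27.
Full point count |E(F_23)| = 27 + 1 = 28.
Hasse bound: |28 − (23+1)| = |4| = 4 ≤ 2√23 ≈ 9.5917 ✓.


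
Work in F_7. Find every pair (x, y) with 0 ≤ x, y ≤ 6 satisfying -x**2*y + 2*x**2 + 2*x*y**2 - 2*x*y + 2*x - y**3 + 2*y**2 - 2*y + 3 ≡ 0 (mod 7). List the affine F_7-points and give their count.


Affine F_7-points: {(1, 0), (2, 4), (3, 3), (4, 3), (4, 4), (5, 0), (6, 2)}; count = 7.

For each of the 49 pairs (x, y) ∈ F_7², evaluate f(x, y) mod 7. Record the zeros.
  x = 0: [0↦3, 1↦2, 2↦6, 3↦2, 4↦5, 5↦2, 6↦1]  zeros at y ∈ ∅
  x = 1: [0↦0, 1↦5, 2↦5, 3↦1, 4↦1, 5↦6, 6↦3]  zeros at y ∈ {0}
  x = 2: [0↦1, 1↦3, 2↦4, 3↦5, 4↦0, 5↦4, 6↦4]  zeros at y ∈ {4}
  x = 3: [0↦6, 1↦3, 2↦3, 3↦0, 4↦2, 5↦3, 6↦4]  zeros at y ∈ {3}
  x = 4: [0↦1, 1↦5, 2↦2, 3↦0, 4↦0, 5↦3, 6↦3]  zeros at y ∈ {3, 4}
  x = 5: [0↦0, 1↦2, 2↦1, 3↦5, 4↦1, 5↦4, 6↦1]  zeros at y ∈ {0}
  x = 6: [0↦3, 1↦1, 2↦0, 3↦1, 4↦5, 5↦6, 6↦5]  zeros at y ∈ {2}
Collecting zeros: affine points = {(1, 0), (2, 4), (3, 3), (4, 3), (4, 4), (5, 0), (6, 2)}.
Total count |C(F_7)_aff| = 7.


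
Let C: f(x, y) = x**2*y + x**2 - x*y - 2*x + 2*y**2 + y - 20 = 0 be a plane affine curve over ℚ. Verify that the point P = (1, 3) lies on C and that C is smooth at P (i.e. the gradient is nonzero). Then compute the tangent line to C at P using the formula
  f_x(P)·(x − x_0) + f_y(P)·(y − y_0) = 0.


Tangent line at P: 3*x + 13*y - 42 = 0.

Step 1: f(1, 3) = 0, so P lies on C.
Step 2: partial derivatives
  f_x(x, y) = 2*x*y + 2*x - y - 2, f_y(x, y) = x**2 - x + 4*y + 1.
  f_x(P) = 3, f_y(P) = 13 (gradient nonzero, so P is smooth).
Step 3: tangent line at P: 3·(x − 1) + 13·(y − 3) = 0.
Expanding: 3*x + 13*y - 42 = 0.


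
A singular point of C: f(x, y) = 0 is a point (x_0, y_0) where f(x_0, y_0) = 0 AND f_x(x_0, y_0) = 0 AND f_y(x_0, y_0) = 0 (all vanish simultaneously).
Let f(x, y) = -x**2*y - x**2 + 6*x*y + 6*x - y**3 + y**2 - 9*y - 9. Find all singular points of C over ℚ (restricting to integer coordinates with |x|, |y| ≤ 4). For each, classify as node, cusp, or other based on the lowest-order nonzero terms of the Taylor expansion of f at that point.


Singular points: {(3, 0)}; classification: node.

Compute partial derivatives:
  f_x = -2*x*y - 2*x + 6*y + 6.
  f_y = -x**2 + 6*x - 3*y**2 + 2*y - 9.
Scan x_0 ∈ {−4, ..., 4}. For each x_0, f_y(x_0, y) is a polynomial in y; find its integer roots y ∈ {−4, ..., 4}, then test f_x and f at those candidates.
  x = -4: f_y(-4, y) = -3*y**2 + 2*y - 49; no integer root y with |y| ≤ 4.
  x = -3: f_y(-3, y) = -3*y**2 + 2*y - 36; no integer root y with |y| ≤ 4.
  x = -2: f_y(-2, y) = -3*y**2 + 2*y - 25; no integer root y with |y| ≤ 4.
  x = -1: f_y(-1, y) = -3*y**2 + 2*y - 16; no integer root y with |y| ≤ 4.
  x = 0: f_y(0, y) = -3*y**2 + 2*y - 9; no integer root y with |y| ≤ 4.
  x = 1: f_y(1, y) = -3*y**2 + 2*y - 4; no integer root y with |y| ≤ 4.
  x = 2: f_y(2, y) = -3*y**2 + 2*y - 1; no integer root y with |y| ≤ 4.
  x = 3: f_y(3, y) = -3*y**2 + 2*y; vanishes at y ∈ {0}. (3, 0): f_x = 0, f = 0 — SINGULAR.
  x = 4: f_y(4, y) = -3*y**2 + 2*y - 1; no integer root y with |y| ≤ 4.
Only singular point on the grid: (3, 0).
Classify: substitute x = 3 + u, y = 0 + v and expand: f = -u**2*v - u**2 - v**3 + v**2.
No constant or linear terms (consistent with a singular point). Quadratic part: -u**2 + v**2. Cubic part: -u**2*v - v**3.
The quadratic part v**2 - u**2 = (v − u)(v + u) splits into two distinct linear factors, so there are two distinct tangent lines y − 0 = ±(x − 3) — this is a node (ordinary double point).
Classification: node.


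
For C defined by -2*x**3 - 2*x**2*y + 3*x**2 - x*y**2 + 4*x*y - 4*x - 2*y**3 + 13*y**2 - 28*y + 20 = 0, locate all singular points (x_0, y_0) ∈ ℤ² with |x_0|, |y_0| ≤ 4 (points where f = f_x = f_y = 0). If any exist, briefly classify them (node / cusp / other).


Singular points: {(0, 2)}; classification: node.

Compute partial derivatives:
  f_x = -6*x**2 - 4*x*y + 6*x - y**2 + 4*y - 4.
  f_y = -2*x**2 - 2*x*y + 4*x - 6*y**2 + 26*y - 28.
Scan x_0 ∈ {−4, ..., 4}. For each x_0, f_y(x_0, y) is a polynomial in y; find its integer roots y ∈ {−4, ..., 4}, then test f_x and f at those candidates.
  x = -4: f_y(-4, y) = -6*y**2 + 34*y - 76; no integer root y with |y| ≤ 4.
  x = -3: f_y(-3, y) = -6*y**2 + 32*y - 58; no integer root y with |y| ≤ 4.
  x = -2: f_y(-2, y) = -6*y**2 + 30*y - 44; no integer root y with |y| ≤ 4.
  x = -1: f_y(-1, y) = -6*y**2 + 28*y - 34; no integer root y with |y| ≤ 4.
  x = 0: f_y(0, y) = -6*y**2 + 26*y - 28; vanishes at y ∈ {2}. (0, 2): f_x = 0, f = 0 — SINGULAR.
  x = 1: f_y(1, y) = -6*y**2 + 24*y - 26; no integer root y with |y| ≤ 4.
  x = 2: f_y(2, y) = -6*y**2 + 22*y - 28; no integer root y with |y| ≤ 4.
  x = 3: f_y(3, y) = -6*y**2 + 20*y - 34; no integer root y with |y| ≤ 4.
  x = 4: f_y(4, y) = -6*y**2 + 18*y - 44; no integer root y with |y| ≤ 4.
Only singular point on the grid: (0, 2).
Classify: substitute x = 0 + u, y = 2 + v and expand: f = -2*u**3 - 2*u**2*v - u**2 - u*v**2 - 2*v**3 + v**2.
No constant or linear terms (consistent with a singular point). Quadratic part: -u**2 + v**2. Cubic part: -2*u**3 - 2*u**2*v - u*v**2 - 2*v**3.
The quadratic part v**2 - u**2 = (v − u)(v + u) splits into two distinct linear factors, so there are two distinct tangent lines y − 2 = ±(x − 0) — this is a node (ordinary double point).
Classification: node.


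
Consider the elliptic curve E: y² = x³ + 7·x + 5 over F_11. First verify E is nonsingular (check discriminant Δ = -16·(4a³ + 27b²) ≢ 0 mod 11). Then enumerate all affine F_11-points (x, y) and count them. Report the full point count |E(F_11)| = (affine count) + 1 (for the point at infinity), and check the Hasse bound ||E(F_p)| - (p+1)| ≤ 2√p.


Affine points = {(0, 4), (0, 7), (2, 4), (2, 7), (3, 3), (3, 8), (4, 3), (4, 8), (5, 0), (7, 1), (7, 10), (8, 1), (8, 10), (9, 4), (9, 7)}; affine count = 15; |E(F_11)| = 16.

Discriminant check: Δ ∝ 4a³ + 27b² = 4·7³ + 27·5² = 4·343 + 27·25 ≡ 1 (mod 11). Nonzero ⇒ E is nonsingular.
For each x ∈ F_11, compute rhs = x³ + 7·x + 5 mod 11, then count y ∈ F_11 with y² ≡ rhs.
  x = 0: rhs = 5, matching y values: 4, 7 (2 points).
  x = 1: rhs = 2, matching y values: none (0 points).
  x = 2: rhs = 5, matching y values: 4, 7 (2 points).
  x = 3: rhs = 9, matching y values: 3, 8 (2 points).
  x = 4: rhs = 9, matching y values: 3, 8 (2 points).
  x = 5: rhs = 0, matching y values: 0 (1 points).
  x = 6: rhs = 10, matching y values: none (0 points).
  x = 7: rhs = 1, matching y values: 1, 10 (2 points).
  x = 8: rhs = 1, matching y values: 1, 10 (2 points).
  x = 9: rhs = 5, matching y values: 4, 7 (2 points).
  x = 10: rhs = 8, matching y values: none (0 points).
Total affine count: 15.
Full point count |E(F_11)| = 15 + 1 = 16.
Hasse bound: |16 − (11+1)| = |4| = 4 ≤ 2√11 ≈ 6.6332 ✓.


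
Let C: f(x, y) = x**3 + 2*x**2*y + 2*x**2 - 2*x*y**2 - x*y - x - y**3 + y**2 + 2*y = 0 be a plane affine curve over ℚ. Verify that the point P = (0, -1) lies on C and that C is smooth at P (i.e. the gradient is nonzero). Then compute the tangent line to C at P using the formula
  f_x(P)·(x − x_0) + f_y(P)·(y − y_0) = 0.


Tangent line at P: -2*x - 3*y - 3 = 0.

Step 1: f(0, -1) = 0, so P lies on C.
Step 2: partial derivatives
  f_x(x, y) = 3*x**2 + 4*x*y + 4*x - 2*y**2 - y - 1, f_y(x, y) = 2*x**2 - 4*x*y - x - 3*y**2 + 2*y + 2.
  f_x(P) = -2, f_y(P) = -3 (gradient nonzero, so P is smooth).
Step 3: tangent line at P: -2·(x − 0) + -3·(y − -1) = 0.
Expanding: -2*x - 3*y - 3 = 0.


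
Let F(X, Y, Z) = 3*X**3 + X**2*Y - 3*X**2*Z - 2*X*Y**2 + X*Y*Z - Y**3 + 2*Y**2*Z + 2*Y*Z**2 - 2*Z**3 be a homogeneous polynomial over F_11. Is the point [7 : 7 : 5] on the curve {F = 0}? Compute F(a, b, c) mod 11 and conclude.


F(7,7,5) ≡ 3 (mod 11); P is NOT on the curve.

Evaluate F(7, 7, 5) term-by-term (mod 11).
  3*X**3 ↦ 3·343·1·1 = 1029
  X**2*Y ↦ 1·49·7·1 = 343
  -3*X**2*Z ↦ -3·49·1·5 = -735
  -2*X*Y**2 ↦ -2·7·49·1 = -686
  X*Y*Z ↦ 1·7·7·5 = 245
  -Y**3 ↦ -1·1·343·1 = -343
  2*Y**2*Z ↦ 2·1·49·5 = 490
  2*Y*Z**2 ↦ 2·1·7·25 = 350
  -2*Z**3 ↦ -2·1·1·125 = -250
Sum: F(7, 7, 5) = (1029) + (343) + (-735) + (-686) + (245) + (-343) + (490) + (350) + (-250) = 443.
Reducing mod 11: 443 ≡ 3 (mod 11).
Since F(a, b, c) ≡ 3 ≠ 0 (mod 11), P does NOT lie on the curve.


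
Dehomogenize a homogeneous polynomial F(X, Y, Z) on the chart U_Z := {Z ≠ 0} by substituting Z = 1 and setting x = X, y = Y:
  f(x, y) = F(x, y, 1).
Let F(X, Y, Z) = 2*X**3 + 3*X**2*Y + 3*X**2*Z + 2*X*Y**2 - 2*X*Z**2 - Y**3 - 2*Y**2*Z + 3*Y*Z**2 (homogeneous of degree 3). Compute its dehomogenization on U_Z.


f(x, y) = 2*x**3 + 3*x**2*y + 3*x**2 + 2*x*y**2 - 2*x - y**3 - 2*y**2 + 3*y

On U_Z we set Z = 1. Each monomial c·X^i·Y^j·Z^k in F becomes c·x^i·y^j·1^k = c·x^i·y^j.
Substituting Z = 1: F(X, Y, 1) = 2*x**3 + 3*x**2*y + 3*x**2 + 2*x*y**2 - 2*x - y**3 - 2*y**2 + 3*y.
Note: deg(f) ≤ deg(F) = 3; strict inequality happens when F is divisible by Z (lost terms).


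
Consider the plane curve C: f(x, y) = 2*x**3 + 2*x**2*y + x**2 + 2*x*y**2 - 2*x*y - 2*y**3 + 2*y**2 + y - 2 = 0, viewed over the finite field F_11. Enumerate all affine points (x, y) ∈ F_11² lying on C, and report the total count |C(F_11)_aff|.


Affine F_11-points: {(0, 7), (1, 8), (2, 3), (4, 3), (4, 6), (4, 7), (5, 5), (5, 7), (6, 1), (7, 3), (8, 6), (9, 6), (10, 1)}; count = 13.

For each of the 121 pairs (x, y) ∈ F_11², evaluate f(x, y) mod 11. Record the zeros.
  x = 0: [0↦9, 1↦10, 2↦3, 3↦9, 4↦5, 5↦1, 6↦7, 7↦0, 8↦1, 9↦9, 10↦1]  zeros at y ∈ {7}
  x = 1: [0↦1, 1↦4, 2↦3, 3↦8, 4↦7, 5↦10, 6↦5, 7↦2, 8↦0, 9↦9, 10↦6]  zeros at y ∈ {8}
  x = 2: [0↦7, 1↦5, 2↦3, 3↦0, 4↦6, 5↦9, 6↦8, 7↦2, 8↦1, 9↦4, 10↦10]  zeros at y ∈ {3}
  x = 3: [0↦6, 1↦3, 2↦4, 3↦8, 4↦3, 5↦10, 6↦6, 7↦1, 8↦5, 9↦6, 10↦3]  zeros at y ∈ ∅
  x = 4: [0↦10, 1↦10, 2↦7, 3↦0, 4↦10, 5↦3, 6↦0, 7↦0, 8↦2, 9↦5, 10↦8]  zeros at y ∈ {3, 6, 7}
  x = 5: [0↦9, 1↦5, 2↦2, 3↦10, 4↦6, 5↦0, 6↦2, 7↦0, 8↦4, 9↦2, 10↦4]  zeros at y ∈ {5, 7}
  x = 6: [0↦4, 1↦0, 2↦1, 3↦6, 4↦3, 5↦2, 6↦2, 7↦2, 8↦1, 9↦9, 10↦3]  zeros at y ∈ {1}
  x = 7: [0↦7, 1↦7, 2↦5, 3↦0, 4↦2, 5↦10, 6↦1, 7↦7, 8↦5, 9↦5, 10↦6]  zeros at y ∈ {3}
  x = 8: [0↦8, 1↦5, 2↦4, 3↦4, 4↦4, 5↦3, 6↦0, 7↦5, 8↦6, 9↦2, 10↦3]  zeros at y ∈ {6}
  x = 9: [0↦8, 1↦6, 2↦10, 3↦8, 4↦10, 5↦4, 6↦0, 7↦8, 8↦5, 9↦1, 10↦6]  zeros at y ∈ {6}
  x = 10: [0↦8, 1↦0, 2↦2, 3↦2, 4↦10, 5↦3, 6↦2, 7↦6, 8↦3, 9↦3, 10↦5]  zeros at y ∈ {1}
Collecting zeros: affine points = {(0, 7), (1, 8), (2, 3), (4, 3), (4, 6), (4, 7), (5, 5), (5, 7), (6, 1), (7, 3), (8, 6), (9, 6), (10, 1)}.
Total count |C(F_11)_aff| = 13.


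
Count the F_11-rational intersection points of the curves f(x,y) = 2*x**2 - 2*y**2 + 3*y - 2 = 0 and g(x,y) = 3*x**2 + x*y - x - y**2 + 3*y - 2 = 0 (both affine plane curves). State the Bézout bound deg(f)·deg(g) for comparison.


Common zeros: {(1, 0), (10, 7)}; count = 2; Bézout bound = 4.

deg(f) = 2, deg(g) = 2, so Bézout bound = 4.
Scan x ∈ F_11. For each x, list the y ∈ F_11 with f(x, y) ≡ 0 and those with g(x, y) ≡ 0 (mod 11); the common zeros in that column are the intersection.
  x = 0: f ≡ 0 at y ∈ {3, 4}; g ≡ 0 at y ∈ {1, 2}; common: ∅.
  x = 1: f ≡ 0 at y ∈ {0, 7}; g ≡ 0 at y ∈ {0, 4}; common: {0}.
  x = 2: f ≡ 0 at y ∈ ∅; g ≡ 0 at y ∈ ∅; common: ∅.
  x = 3: f ≡ 0 at y ∈ {8, 10}; g ≡ 0 at y ∈ {0, 6}; common: ∅.
  x = 4: f ≡ 0 at y ∈ ∅; g ≡ 0 at y ∈ ∅; common: ∅.
  x = 5: f ≡ 0 at y ∈ ∅; g ≡ 0 at y ∈ ∅; common: ∅.
  x = 6: f ≡ 0 at y ∈ ∅; g ≡ 0 at y ∈ ∅; common: ∅.
  x = 7: f ≡ 0 at y ∈ ∅; g ≡ 0 at y ∈ {2, 8}; common: ∅.
  x = 8: f ≡ 0 at y ∈ {8, 10}; g ≡ 0 at y ∈ ∅; common: ∅.
  x = 9: f ≡ 0 at y ∈ ∅; g ≡ 0 at y ∈ {4, 8}; common: ∅.
  x = 10: f ≡ 0 at y ∈ {0, 7}; g ≡ 0 at y ∈ {6, 7}; common: {7}.
Collecting: common zeros = {(1, 0), (10, 7)}, so the count is 2.
Comparison with the Bézout bound: 2 ≤ 4 = deg(f)·deg(g), as expected for curves with no common component (the affine F_11-count falls short of the bound because intersections may lie at infinity, over extension fields, or carry multiplicity).


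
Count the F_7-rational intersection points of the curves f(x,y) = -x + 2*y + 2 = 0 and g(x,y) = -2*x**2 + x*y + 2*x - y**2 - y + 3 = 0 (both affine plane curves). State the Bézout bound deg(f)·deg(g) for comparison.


Common zeros: {(5, 5)}; count = 1; Bézout bound = 2.

deg(f) = 1, deg(g) = 2, so Bézout bound = 2.
Scan x ∈ F_7. For each x, list the y ∈ F_7 with f(x, y) ≡ 0 and those with g(x, y) ≡ 0 (mod 7); the common zeros in that column are the intersection.
  x = 0: f ≡ 0 at y ∈ {6}; g ≡ 0 at y ∈ ∅; common: ∅.
  x = 1: f ≡ 0 at y ∈ {3}; g ≡ 0 at y ∈ ∅; common: ∅.
  x = 2: f ≡ 0 at y ∈ {0}; g ≡ 0 at y ∈ {3, 5}; common: ∅.
  x = 3: f ≡ 0 at y ∈ {4}; g ≡ 0 at y ∈ ∅; common: ∅.
  x = 4: f ≡ 0 at y ∈ {1}; g ≡ 0 at y ∈ {0, 3}; common: ∅.
  x = 5: f ≡ 0 at y ∈ {5}; g ≡ 0 at y ∈ {5, 6}; common: {5}.
  x = 6: f ≡ 0 at y ∈ {2}; g ≡ 0 at y ∈ {6}; common: ∅.
Collecting: common zeros = {(5, 5)}, so the count is 1.
Comparison with the Bézout bound: 1 ≤ 2 = deg(f)·deg(g), as expected for curves with no common component (the affine F_7-count falls short of the bound because intersections may lie at infinity, over extension fields, or carry multiplicity).


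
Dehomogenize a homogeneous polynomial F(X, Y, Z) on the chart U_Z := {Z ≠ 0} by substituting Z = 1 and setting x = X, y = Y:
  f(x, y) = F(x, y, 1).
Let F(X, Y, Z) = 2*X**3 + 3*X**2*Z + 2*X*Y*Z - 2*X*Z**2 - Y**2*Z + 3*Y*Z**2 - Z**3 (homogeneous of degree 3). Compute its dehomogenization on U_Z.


f(x, y) = 2*x**3 + 3*x**2 + 2*x*y - 2*x - y**2 + 3*y - 1

On U_Z we set Z = 1. Each monomial c·X^i·Y^j·Z^k in F becomes c·x^i·y^j·1^k = c·x^i·y^j.
Substituting Z = 1: F(X, Y, 1) = 2*x**3 + 3*x**2 + 2*x*y - 2*x - y**2 + 3*y - 1.
Note: deg(f) ≤ deg(F) = 3; strict inequality happens when F is divisible by Z (lost terms).


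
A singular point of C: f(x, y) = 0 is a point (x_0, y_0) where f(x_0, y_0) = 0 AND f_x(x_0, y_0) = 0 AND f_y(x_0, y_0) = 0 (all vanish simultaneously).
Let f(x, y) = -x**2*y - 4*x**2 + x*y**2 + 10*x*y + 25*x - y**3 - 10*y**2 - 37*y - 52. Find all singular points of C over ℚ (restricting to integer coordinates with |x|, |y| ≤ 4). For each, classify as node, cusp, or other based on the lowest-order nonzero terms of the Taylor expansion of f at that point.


Singular points: {(2, -3)}; classification: node.

Compute partial derivatives:
  f_x = -2*x*y - 8*x + y**2 + 10*y + 25.
  f_y = -x**2 + 2*x*y + 10*x - 3*y**2 - 20*y - 37.
Scan x_0 ∈ {−4, ..., 4}. For each x_0, f_y(x_0, y) is a polynomial in y; find its integer roots y ∈ {−4, ..., 4}, then test f_x and f at those candidates.
  x = -4: f_y(-4, y) = -3*y**2 - 28*y - 93; no integer root y with |y| ≤ 4.
  x = -3: f_y(-3, y) = -3*y**2 - 26*y - 76; no integer root y with |y| ≤ 4.
  x = -2: f_y(-2, y) = -3*y**2 - 24*y - 61; no integer root y with |y| ≤ 4.
  x = -1: f_y(-1, y) = -3*y**2 - 22*y - 48; no integer root y with |y| ≤ 4.
  x = 0: f_y(0, y) = -3*y**2 - 20*y - 37; no integer root y with |y| ≤ 4.
  x = 1: f_y(1, y) = -3*y**2 - 18*y - 28; no integer root y with |y| ≤ 4.
  x = 2: f_y(2, y) = -3*y**2 - 16*y - 21; vanishes at y ∈ {-3}. (2, -3): f_x = 0, f = 0 — SINGULAR.
  x = 3: f_y(3, y) = -3*y**2 - 14*y - 16; vanishes at y ∈ {-2}. (3, -2): f_x = -3 ≠ 0.
  x = 4: f_y(4, y) = -3*y**2 - 12*y - 13; no integer root y with |y| ≤ 4.
Only singular point on the grid: (2, -3).
Classify: substitute x = 2 + u, y = -3 + v and expand: f = -u**2*v - u**2 + u*v**2 - v**3 + v**2.
No constant or linear terms (consistent with a singular point). Quadratic part: -u**2 + v**2. Cubic part: -u**2*v + u*v**2 - v**3.
The quadratic part v**2 - u**2 = (v − u)(v + u) splits into two distinct linear factors, so there are two distinct tangent lines y − -3 = ±(x − 2) — this is a node (ordinary double point).
Classification: node.


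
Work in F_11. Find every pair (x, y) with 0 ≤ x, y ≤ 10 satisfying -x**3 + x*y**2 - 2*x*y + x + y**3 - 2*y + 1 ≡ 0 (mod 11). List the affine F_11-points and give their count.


Affine F_11-points: {(0, 1), (0, 3), (0, 7), (2, 3), (3, 6), (4, 2), (5, 7), (6, 0), (6, 7), (6, 9), (9, 2), (9, 3), (9, 8), (10, 9)}; count = 14.

For each of the 121 pairs (x, y) ∈ F_11², evaluate f(x, y) mod 11. Record the zeros.
  x = 0: [0↦1, 1↦0, 2↦5, 3↦0, 4↦2, 5↦6, 6↦7, 7↦0, 8↦2, 9↦8, 10↦2]  zeros at y ∈ {1, 3, 7}
  x = 1: [0↦1, 1↦10, 2↦5, 3↦3, 4↦10, 5↦10, 6↦9, 7↦2, 8↦6, 9↦5, 10↦5]  zeros at y ∈ ∅
  x = 2: [0↦6, 1↦3, 2↦10, 3↦0, 4↦1, 5↦8, 6↦5, 7↦9, 8↦4, 9↦7, 10↦2]  zeros at y ∈ {3}
  x = 3: [0↦10, 1↦6, 2↦3, 3↦7, 4↦2, 5↦5, 6↦0, 7↦4, 8↦1, 9↦8, 10↦9]  zeros at y ∈ {6}
  x = 4: [0↦7, 1↦2, 2↦0, 3↦7, 4↦7, 5↦6, 6↦10, 7↦3, 8↦2, 9↦2, 10↦9]  zeros at y ∈ {2}
  x = 5: [0↦2, 1↦7, 2↦6, 3↦5, 4↦10, 5↦5, 6↦7, 7↦0, 8↦1, 9↦5, 10↦7]  zeros at y ∈ {7}
  x = 6: [0↦0, 1↦4, 2↦4, 3↦6, 4↦5, 5↦7, 6↦7, 7↦0, 8↦3, 9↦0, 10↦8]  zeros at y ∈ {0, 7, 9}
  x = 7: [0↦6, 1↦9, 2↦10, 3↦4, 4↦8, 5↦6, 6↦4, 7↦8, 8↦2, 9↦3, 10↦6]  zeros at y ∈ ∅
  x = 8: [0↦3, 1↦5, 2↦7, 3↦4, 4↦2, 5↦7, 6↦3, 7↦7, 8↦3, 9↦8, 10↦6]  zeros at y ∈ ∅
  x = 9: [0↦7, 1↦8, 2↦0, 3↦0, 4↦3, 5↦4, 6↦9, 7↦2, 8↦0, 9↦9, 10↦2]  zeros at y ∈ {2, 3, 8}
  x = 10: [0↦1, 1↦1, 2↦5, 3↦8, 4↦5, 5↦2, 6↦5, 7↦9, 8↦9, 9↦0, 10↦10]  zeros at y ∈ {9}
Collecting zeros: affine points = {(0, 1), (0, 3), (0, 7), (2, 3), (3, 6), (4, 2), (5, 7), (6, 0), (6, 7), (6, 9), (9, 2), (9, 3), (9, 8), (10, 9)}.
Total count |C(F_11)_aff| = 14.
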